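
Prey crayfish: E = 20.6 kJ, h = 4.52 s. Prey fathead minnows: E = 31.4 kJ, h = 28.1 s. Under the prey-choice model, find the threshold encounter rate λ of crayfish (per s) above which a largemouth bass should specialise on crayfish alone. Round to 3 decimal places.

0.072 per s

Drop fathead minnows once their profitability E₂/h₂ falls below the rate achievable on crayfish alone: E₂/h₂ = λE₁/(1 + λh₁).
Solve for λ: λE₁h₂ = E₂(1 + λh₁) → λ(E₁h₂ − E₂h₁) = E₂ → λ = E₂/(E₁h₂ − E₂h₁).
λ = 31.4/(20.6×28.1 − 31.4×4.52) = 31.4/436.9 = 0.07186 per s.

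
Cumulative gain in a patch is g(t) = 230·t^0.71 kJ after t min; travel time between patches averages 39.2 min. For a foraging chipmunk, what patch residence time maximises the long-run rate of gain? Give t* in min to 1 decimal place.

Optimal t* satisfies g'(t*) = g(t*)/(T + t*).
g'(t) = 0.71·230·t^-0.29. Setting 0.71·230·t^-0.29 = 230·t^0.71/(39.2+t) gives 0.71(39.2+t) = t, so 0.29·t = 0.71×39.2.
t* = 0.71×39.2/0.29 = 95.97 min.

96.0 min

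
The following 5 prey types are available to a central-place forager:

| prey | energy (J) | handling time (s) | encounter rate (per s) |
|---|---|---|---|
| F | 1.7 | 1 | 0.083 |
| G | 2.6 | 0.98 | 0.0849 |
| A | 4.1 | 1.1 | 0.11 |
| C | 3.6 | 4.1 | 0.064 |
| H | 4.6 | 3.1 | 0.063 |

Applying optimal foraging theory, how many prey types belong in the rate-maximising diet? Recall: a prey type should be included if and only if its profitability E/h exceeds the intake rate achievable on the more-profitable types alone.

Profitabilities (E/h, J/s): A 3.73, G 2.65, F 1.7, H 1.48, C 0.878. Add prey in this order while the next type's profitability exceeds the intake rate on those already taken.
Rate on top 1: 0.4023. G: 2.65 > 0.4023 → include.
Rate on top 2: 0.5578. F: 1.7 > 0.5578 → include.
Rate on top 3: 0.6315. H: 1.48 > 0.6315 → include.
Rate on top 4: 0.7438. C: 0.878 > 0.7438 → include.
Optimal diet: A, G, F, H, C — 5 of 5 types.

5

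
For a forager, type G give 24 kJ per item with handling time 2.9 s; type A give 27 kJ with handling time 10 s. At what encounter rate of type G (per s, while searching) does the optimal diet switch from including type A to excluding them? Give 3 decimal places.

At the threshold, the rate on type G alone equals the profitability of type A: λ·24/(1 + λ·2.9) = 27/10 = 2.7.
Rearranging, λ(24 − 2.7×2.9) = 2.7, so λ = 2.7/16.17 = 0.167 per s.

0.167 per s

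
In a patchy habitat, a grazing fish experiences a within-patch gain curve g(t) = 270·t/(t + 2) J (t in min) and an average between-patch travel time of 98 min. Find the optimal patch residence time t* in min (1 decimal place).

14.0 min

Maximise g(t)/(T+t): set derivative to zero → g'(t)(T+t) = g(t).
g'(t) = 270·2/(t + 2)². Setting 270·2/(t+2)² = 270t/[(t+2)(98+t)] gives 2(98+t) = t(t+2), so t² = 2×98 = 196.
t* = √196 = 14 min.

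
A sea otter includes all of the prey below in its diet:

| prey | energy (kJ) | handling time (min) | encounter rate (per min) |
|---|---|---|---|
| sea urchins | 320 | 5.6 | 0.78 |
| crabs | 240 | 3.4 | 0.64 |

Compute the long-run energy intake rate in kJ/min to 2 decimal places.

R = Σλ_iE_i / (1 + Σλ_ih_i)
Numerator: 0.78×320 + 0.64×240 = 403.2
Denominator: 1 + 0.78×5.6 + 0.64×3.4 = 7.544
R = 403.2/7.544 = 53.45 kJ/min

53.45 kJ/min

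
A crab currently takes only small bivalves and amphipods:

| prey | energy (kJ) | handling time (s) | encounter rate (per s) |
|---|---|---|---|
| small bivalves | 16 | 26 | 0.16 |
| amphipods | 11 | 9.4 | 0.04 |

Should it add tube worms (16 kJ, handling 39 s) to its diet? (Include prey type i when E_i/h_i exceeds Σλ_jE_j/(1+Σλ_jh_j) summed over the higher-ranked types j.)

Intake rate on the current diet: R = (0.16×16 + 0.04×11) / (1 + 0.16×26 + 0.04×9.4) = 3/5.536 = 0.5419 kJ/s.
tube worms: E/h = 16/39 = 0.4103 kJ/s.
Since 0.4103 < R, time spent handling tube worms is better spent searching.

No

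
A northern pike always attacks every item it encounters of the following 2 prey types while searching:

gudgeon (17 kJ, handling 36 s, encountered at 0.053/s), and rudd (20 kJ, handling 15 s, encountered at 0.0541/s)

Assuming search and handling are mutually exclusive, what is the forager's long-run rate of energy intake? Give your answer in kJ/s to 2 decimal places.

R = (0.053×17 + 0.0541×20) / (1 + 0.053×36 + 0.0541×15) = 1.983/3.72 = 0.5331 kJ/s.

0.53 kJ/s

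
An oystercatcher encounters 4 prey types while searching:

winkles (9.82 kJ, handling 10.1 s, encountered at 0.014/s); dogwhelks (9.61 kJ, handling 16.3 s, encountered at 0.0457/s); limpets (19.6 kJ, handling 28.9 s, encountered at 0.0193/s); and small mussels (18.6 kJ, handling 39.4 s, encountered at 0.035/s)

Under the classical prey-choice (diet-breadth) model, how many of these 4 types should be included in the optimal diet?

Profitabilities (E/h, kJ/s): winkles 0.972, limpets 0.678, dogwhelks 0.59, small mussels 0.472. Add prey in this order while the next type's profitability exceeds the intake rate on those already taken.
Rate on top 1: 0.1204. limpets: 0.678 > 0.1204 → include.
Rate on top 2: 0.3035. dogwhelks: 0.59 > 0.3035 → include.
Rate on top 3: 0.3907. small mussels: 0.472 > 0.3907 → include.
Optimal diet: winkles, limpets, dogwhelks, small mussels — 4 of 4 types.

4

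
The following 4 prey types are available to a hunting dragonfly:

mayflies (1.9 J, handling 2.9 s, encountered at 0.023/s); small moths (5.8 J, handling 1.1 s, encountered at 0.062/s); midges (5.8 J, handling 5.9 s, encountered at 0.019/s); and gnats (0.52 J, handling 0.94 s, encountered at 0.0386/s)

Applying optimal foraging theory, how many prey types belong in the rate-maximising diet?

Profitabilities (E/h, J/s): small moths 5.27, midges 0.983, mayflies 0.655, gnats 0.553. Add prey in this order while the next type's profitability exceeds the intake rate on those already taken.
Rate on top 1: 0.3366. midges: 0.983 > 0.3366 → include.
Rate on top 2: 0.398. mayflies: 0.655 > 0.398 → include.
Rate on top 3: 0.4118. gnats: 0.553 > 0.4118 → include.
Optimal diet: small moths, midges, mayflies, gnats — 4 of 4 types.

4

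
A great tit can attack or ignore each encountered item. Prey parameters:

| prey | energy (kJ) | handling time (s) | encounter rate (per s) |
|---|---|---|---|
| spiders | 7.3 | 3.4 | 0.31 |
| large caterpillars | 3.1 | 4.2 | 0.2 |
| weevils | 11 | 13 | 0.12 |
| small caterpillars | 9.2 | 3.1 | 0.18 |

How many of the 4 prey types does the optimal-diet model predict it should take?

2

E/h in descending order: small caterpillars 2.97, spiders 2.15, weevils 0.846, large caterpillars 0.738 kJ/s. The optimal diet is the largest prefix of this list for which every included type satisfies E_i/h_i > R on the types above it.
Rate on top 1: 1.063. spiders: 2.15 > 1.063 → include.
Rate on top 2: 1.5. weevils: 0.846 < 1.5 → exclude; stop.
Optimal diet: small caterpillars, spiders — 2 of 4 types.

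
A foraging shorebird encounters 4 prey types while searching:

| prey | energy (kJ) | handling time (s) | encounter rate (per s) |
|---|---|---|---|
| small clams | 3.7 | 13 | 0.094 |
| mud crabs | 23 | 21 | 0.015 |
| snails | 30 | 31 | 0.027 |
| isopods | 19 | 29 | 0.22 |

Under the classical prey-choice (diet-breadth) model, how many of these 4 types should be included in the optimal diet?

3

E/h in descending order: mud crabs 1.1, snails 0.968, isopods 0.655, small clams 0.285 kJ/s. The optimal diet is the largest prefix of this list for which every included type satisfies E_i/h_i > R on the types above it.
Rate on top 1: 0.2624. snails: 0.968 > 0.2624 → include.
Rate on top 2: 0.5367. isopods: 0.655 > 0.5367 → include.
Rate on top 3: 0.6253. small clams: 0.285 < 0.6253 → exclude; stop.
Optimal diet: mud crabs, snails, isopods — 3 of 4 types.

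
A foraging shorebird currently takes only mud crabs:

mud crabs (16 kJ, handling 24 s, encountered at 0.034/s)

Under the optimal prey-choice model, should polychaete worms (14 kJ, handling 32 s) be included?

Yes

Current rate: (0.034×16)/(1 + 0.034×24) = 0.2996 kJ/s.
polychaete worms: E/h = 14/32 = 0.4375 kJ/s.
Since 0.4375 > R, including polychaete worms increases the long-run rate.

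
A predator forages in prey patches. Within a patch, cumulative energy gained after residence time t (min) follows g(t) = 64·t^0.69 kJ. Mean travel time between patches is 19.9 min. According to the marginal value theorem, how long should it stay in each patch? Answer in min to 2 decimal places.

Maximise g(t)/(T+t): set derivative to zero → g'(t)(T+t) = g(t).
g'(t) = 0.69·64·t^-0.31. Setting 0.69·64·t^-0.31 = 64·t^0.69/(19.9+t) gives 0.69(19.9+t) = t, so 0.31·t = 0.69×19.9.
t* = 0.69×19.9/0.31 = 44.29 min.

44.29 min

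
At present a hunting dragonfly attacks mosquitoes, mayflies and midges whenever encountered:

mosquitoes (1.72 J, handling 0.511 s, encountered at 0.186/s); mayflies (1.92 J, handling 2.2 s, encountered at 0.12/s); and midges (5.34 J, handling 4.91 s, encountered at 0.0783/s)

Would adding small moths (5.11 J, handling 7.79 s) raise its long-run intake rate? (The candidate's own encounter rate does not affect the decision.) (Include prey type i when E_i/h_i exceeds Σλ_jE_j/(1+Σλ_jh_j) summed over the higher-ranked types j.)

Yes

Current rate: (0.186×1.72 + 0.12×1.92 + 0.0783×5.34)/(1 + 0.186×0.511 + 0.12×2.2 + 0.0783×4.91) = 0.5555 J/s.
small moths: E/h = 5.11/7.79 = 0.656 J/s.
Since 0.656 > R, including small moths increases the long-run rate.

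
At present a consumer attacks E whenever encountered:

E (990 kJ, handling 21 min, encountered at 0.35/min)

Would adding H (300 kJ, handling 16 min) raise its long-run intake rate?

On E alone, R = ΣλE/(1+Σλh) = 346.5/8.35 = 41.5 kJ/min.
H: E/h = 300/16 = 18.75 kJ/min.
Since 18.75 < R, time spent handling H is better spent searching.

No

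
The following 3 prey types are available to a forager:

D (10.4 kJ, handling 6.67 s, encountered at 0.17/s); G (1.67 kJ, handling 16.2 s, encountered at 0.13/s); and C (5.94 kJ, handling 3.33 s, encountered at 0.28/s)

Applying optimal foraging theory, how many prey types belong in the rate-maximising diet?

2

Profitabilities (E/h, kJ/s): C 1.78, D 1.56, G 0.103. Add prey in this order while the next type's profitability exceeds the intake rate on those already taken.
Rate on top 1: 0.8607. D: 1.56 > 0.8607 → include.
Rate on top 2: 1.119. G: 0.103 < 1.119 → exclude; stop.
Optimal diet: C, D — 2 of 3 types.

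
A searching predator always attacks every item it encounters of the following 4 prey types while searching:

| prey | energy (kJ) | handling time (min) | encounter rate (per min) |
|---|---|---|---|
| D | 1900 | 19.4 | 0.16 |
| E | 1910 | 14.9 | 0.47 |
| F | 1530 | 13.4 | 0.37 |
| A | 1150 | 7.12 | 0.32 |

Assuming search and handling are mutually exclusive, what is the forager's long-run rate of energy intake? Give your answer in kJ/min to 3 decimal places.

116.434 kJ/min

R = (0.16×1900 + 0.47×1910 + 0.37×1530 + 0.32×1150) / (1 + 0.16×19.4 + 0.47×14.9 + 0.37×13.4 + 0.32×7.12) = 2136/18.34 = 116.4 kJ/min.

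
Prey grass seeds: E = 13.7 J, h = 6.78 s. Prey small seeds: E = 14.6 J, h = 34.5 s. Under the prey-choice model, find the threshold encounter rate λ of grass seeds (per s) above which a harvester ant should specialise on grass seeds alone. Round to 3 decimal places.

0.039 per s

Drop small seeds once their profitability E₂/h₂ falls below the rate achievable on grass seeds alone: E₂/h₂ = λE₁/(1 + λh₁).
Solve for λ: λE₁h₂ = E₂(1 + λh₁) → λ(E₁h₂ − E₂h₁) = E₂ → λ = E₂/(E₁h₂ − E₂h₁).
λ = 14.6/(13.7×34.5 − 14.6×6.78) = 14.6/373.7 = 0.03907 per s.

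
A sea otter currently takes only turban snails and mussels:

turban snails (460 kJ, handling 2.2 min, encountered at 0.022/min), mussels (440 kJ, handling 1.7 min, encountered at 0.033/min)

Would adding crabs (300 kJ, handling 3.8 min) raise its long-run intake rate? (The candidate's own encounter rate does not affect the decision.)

Yes

Intake rate on the current diet: R = (0.022×460 + 0.033×440) / (1 + 0.022×2.2 + 0.033×1.7) = 24.64/1.105 = 22.31 kJ/min.
crabs: E/h = 300/3.8 = 78.95 kJ/min.
78.95 > 22.31, so adding crabs raises the average — include it.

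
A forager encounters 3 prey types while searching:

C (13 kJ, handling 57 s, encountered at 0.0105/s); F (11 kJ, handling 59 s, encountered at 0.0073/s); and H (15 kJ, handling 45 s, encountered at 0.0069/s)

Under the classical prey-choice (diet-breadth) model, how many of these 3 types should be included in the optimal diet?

3

E/h in descending order: H 0.333, C 0.228, F 0.186 kJ/s. The optimal diet is the largest prefix of this list for which every included type satisfies E_i/h_i > R on the types above it.
Rate on top 1: 0.07898. C: 0.228 > 0.07898 → include.
Rate on top 2: 0.1257. F: 0.186 > 0.1257 → include.
Optimal diet: H, C, F — 3 of 3 types.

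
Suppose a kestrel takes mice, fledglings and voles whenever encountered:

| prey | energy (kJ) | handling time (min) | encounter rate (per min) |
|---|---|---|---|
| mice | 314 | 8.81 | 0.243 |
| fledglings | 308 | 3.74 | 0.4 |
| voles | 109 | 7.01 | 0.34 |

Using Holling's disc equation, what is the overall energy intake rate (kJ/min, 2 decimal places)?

R = (0.243×314 + 0.4×308 + 0.34×109) / (1 + 0.243×8.81 + 0.4×3.74 + 0.34×7.01) = 236.6/7.02 = 33.7 kJ/min.

33.70 kJ/min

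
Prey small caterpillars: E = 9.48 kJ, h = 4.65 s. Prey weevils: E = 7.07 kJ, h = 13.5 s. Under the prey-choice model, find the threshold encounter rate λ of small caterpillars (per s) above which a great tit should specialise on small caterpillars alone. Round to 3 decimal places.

0.074 per s

The zero-one rule: include weevils iff E₂/h₂ > λE₁/(1+λh₁). Equality gives the switch point.
λE₁h₂ = E₂ + λE₂h₁ ⇒ λ = E₂/(E₁h₂ − E₂h₁) = 7.07/(128 − 32.88) = 0.07434 per s.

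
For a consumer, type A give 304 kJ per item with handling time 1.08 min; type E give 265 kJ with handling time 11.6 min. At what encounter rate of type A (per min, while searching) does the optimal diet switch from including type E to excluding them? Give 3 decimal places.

Drop type E once their profitability E₂/h₂ falls below the rate achievable on type A alone: E₂/h₂ = λE₁/(1 + λh₁).
Solve for λ: λE₁h₂ = E₂(1 + λh₁) → λ(E₁h₂ − E₂h₁) = E₂ → λ = E₂/(E₁h₂ − E₂h₁).
λ = 265/(304×11.6 − 265×1.08) = 265/3240 = 0.08179 per min.

0.082 per min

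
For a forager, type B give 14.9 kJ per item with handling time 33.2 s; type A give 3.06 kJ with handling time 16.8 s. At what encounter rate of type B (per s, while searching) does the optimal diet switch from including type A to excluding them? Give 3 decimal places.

Drop type A once their profitability E₂/h₂ falls below the rate achievable on type B alone: E₂/h₂ = λE₁/(1 + λh₁).
Solve for λ: λE₁h₂ = E₂(1 + λh₁) → λ(E₁h₂ − E₂h₁) = E₂ → λ = E₂/(E₁h₂ − E₂h₁).
λ = 3.06/(14.9×16.8 − 3.06×33.2) = 3.06/148.7 = 0.02057 per s.

0.021 per s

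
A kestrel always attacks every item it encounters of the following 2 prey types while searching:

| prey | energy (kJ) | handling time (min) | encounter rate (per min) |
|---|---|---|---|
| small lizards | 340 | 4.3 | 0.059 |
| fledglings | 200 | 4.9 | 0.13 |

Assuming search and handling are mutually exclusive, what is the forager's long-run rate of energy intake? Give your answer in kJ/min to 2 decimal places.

24.36 kJ/min

Energy encountered per unit search time: 0.059×340 + 0.13×200 = 46.06 kJ/min.
Handling time per unit search time: 0.059×4.3 + 0.13×4.9 = 0.8907.
Rate = 46.06/(1 + 0.8907) = 24.36 kJ/min.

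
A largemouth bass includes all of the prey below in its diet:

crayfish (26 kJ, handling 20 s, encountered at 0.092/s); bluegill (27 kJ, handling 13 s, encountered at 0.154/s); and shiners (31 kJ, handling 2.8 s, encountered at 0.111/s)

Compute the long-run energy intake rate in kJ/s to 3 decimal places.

1.939 kJ/s

R = Σλ_iE_i / (1 + Σλ_ih_i)
Numerator: 0.092×26 + 0.154×27 + 0.111×31 = 9.991
Denominator: 1 + 0.092×20 + 0.154×13 + 0.111×2.8 = 5.153
R = 9.991/5.153 = 1.939 kJ/s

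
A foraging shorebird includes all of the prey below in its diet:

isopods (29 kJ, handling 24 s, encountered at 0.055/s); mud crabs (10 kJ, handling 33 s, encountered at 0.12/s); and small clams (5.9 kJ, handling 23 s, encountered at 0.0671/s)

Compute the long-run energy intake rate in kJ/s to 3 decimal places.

0.408 kJ/s

R = Σλ_iE_i / (1 + Σλ_ih_i)
Numerator: 0.055×29 + 0.12×10 + 0.0671×5.9 = 3.191
Denominator: 1 + 0.055×24 + 0.12×33 + 0.0671×23 = 7.823
R = 3.191/7.823 = 0.4079 kJ/s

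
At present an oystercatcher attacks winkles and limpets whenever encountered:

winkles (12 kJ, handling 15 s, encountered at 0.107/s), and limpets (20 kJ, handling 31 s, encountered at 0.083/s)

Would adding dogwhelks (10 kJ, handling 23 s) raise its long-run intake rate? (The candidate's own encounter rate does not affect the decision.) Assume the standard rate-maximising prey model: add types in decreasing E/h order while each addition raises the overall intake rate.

Current rate: (0.107×12 + 0.083×20)/(1 + 0.107×15 + 0.083×31) = 0.5686 kJ/s.
Profitability of dogwhelks: 10/23 = 0.4348 kJ/s.
0.4348 < 0.5686, so adding dogwhelks would lower the average — exclude it.

No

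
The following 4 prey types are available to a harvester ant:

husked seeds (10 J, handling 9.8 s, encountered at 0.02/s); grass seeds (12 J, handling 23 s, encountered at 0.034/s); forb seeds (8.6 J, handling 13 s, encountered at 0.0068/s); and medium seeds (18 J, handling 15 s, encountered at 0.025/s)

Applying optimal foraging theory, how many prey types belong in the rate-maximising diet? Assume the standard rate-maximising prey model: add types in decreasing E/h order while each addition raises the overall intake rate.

4

Profitabilities (E/h, J/s): medium seeds 1.2, husked seeds 1.02, forb seeds 0.662, grass seeds 0.522. Add prey in this order while the next type's profitability exceeds the intake rate on those already taken.
Rate on top 1: 0.3273. husked seeds: 1.02 > 0.3273 → include.
Rate on top 2: 0.4137. forb seeds: 0.662 > 0.4137 → include.
Rate on top 3: 0.4269. grass seeds: 0.522 > 0.4269 → include.
Optimal diet: medium seeds, husked seeds, forb seeds, grass seeds — 4 of 4 types.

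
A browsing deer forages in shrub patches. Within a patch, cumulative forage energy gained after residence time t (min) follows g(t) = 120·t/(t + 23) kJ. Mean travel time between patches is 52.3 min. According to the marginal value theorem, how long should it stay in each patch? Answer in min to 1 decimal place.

34.7 min

By the marginal value theorem, leave when the instantaneous gain rate g'(t) equals the habitat-wide average g(t)/(T + t).
g'(t) = 120·23/(t + 23)². Setting 120·23/(t+23)² = 120t/[(t+23)(52.3+t)] gives 23(52.3+t) = t(t+23), so t² = 23×52.3 = 1203.
t* = √1203 = 34.68 min.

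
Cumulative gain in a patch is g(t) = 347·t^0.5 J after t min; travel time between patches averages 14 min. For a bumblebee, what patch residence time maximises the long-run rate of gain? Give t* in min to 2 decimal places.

By the marginal value theorem, leave when the instantaneous gain rate g'(t) equals the habitat-wide average g(t)/(T + t).
g'(t) = 0.5·347·t^-0.5. Setting 0.5·347·t^-0.5 = 347·t^0.5/(14+t) gives 0.5(14+t) = t, so 0.50·t = 0.5×14.
t* = 0.5×14/0.50 = 14 min.

14.00 min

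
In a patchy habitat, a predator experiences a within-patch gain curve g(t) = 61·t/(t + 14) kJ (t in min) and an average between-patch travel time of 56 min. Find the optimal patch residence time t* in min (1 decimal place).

28.0 min

By the marginal value theorem, leave when the instantaneous gain rate g'(t) equals the habitat-wide average g(t)/(T + t).
g'(t) = 61·14/(t + 14)². Setting 61·14/(t+14)² = 61t/[(t+14)(56+t)] gives 14(56+t) = t(t+14), so t² = 14×56 = 784.
t* = √784 = 28 min.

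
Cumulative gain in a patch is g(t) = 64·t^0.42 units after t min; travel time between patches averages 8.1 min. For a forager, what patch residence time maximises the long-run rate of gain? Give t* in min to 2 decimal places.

By the marginal value theorem, leave when the instantaneous gain rate g'(t) equals the habitat-wide average g(t)/(T + t).
g'(t) = 0.42·64·t^-0.58. Setting 0.42·64·t^-0.58 = 64·t^0.42/(8.1+t) gives 0.42(8.1+t) = t, so 0.58·t = 0.42×8.1.
t* = 0.42×8.1/0.58 = 5.866 min.

5.87 min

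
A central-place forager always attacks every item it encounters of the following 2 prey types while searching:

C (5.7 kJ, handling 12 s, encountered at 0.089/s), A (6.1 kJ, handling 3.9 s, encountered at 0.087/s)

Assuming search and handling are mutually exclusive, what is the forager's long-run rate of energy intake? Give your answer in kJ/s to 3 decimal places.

0.431 kJ/s

R = Σλ_iE_i / (1 + Σλ_ih_i)
Numerator: 0.089×5.7 + 0.087×6.1 = 1.038
Denominator: 1 + 0.089×12 + 0.087×3.9 = 2.407
R = 1.038/2.407 = 0.4312 kJ/s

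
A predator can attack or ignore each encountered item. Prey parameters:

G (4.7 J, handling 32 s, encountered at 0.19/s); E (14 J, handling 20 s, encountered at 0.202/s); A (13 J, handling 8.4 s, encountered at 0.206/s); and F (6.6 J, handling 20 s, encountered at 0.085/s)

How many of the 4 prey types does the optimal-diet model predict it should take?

1

E/h in descending order: A 1.55, E 0.7, F 0.33, G 0.147 J/s. The optimal diet is the largest prefix of this list for which every included type satisfies E_i/h_i > R on the types above it.
Rate on top 1: 0.9808. E: 0.7 < 0.9808 → exclude; stop.
Optimal diet: A — 1 of 4 types.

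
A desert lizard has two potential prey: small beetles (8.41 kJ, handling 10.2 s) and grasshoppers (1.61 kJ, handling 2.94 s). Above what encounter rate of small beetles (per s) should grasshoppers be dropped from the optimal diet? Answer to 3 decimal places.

Drop grasshoppers once their profitability E₂/h₂ falls below the rate achievable on small beetles alone: E₂/h₂ = λE₁/(1 + λh₁).
Solve for λ: λE₁h₂ = E₂(1 + λh₁) → λ(E₁h₂ − E₂h₁) = E₂ → λ = E₂/(E₁h₂ − E₂h₁).
λ = 1.61/(8.41×2.94 − 1.61×10.2) = 1.61/8.303 = 0.1939 per s.

0.194 per s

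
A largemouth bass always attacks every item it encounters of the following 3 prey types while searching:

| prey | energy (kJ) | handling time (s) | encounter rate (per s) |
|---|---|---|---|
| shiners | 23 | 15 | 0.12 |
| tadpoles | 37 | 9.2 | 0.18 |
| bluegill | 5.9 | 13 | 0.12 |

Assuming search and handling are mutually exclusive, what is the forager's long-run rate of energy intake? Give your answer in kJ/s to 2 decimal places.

R = (0.12×23 + 0.18×37 + 0.12×5.9) / (1 + 0.12×15 + 0.18×9.2 + 0.12×13) = 10.13/6.016 = 1.684 kJ/s.

1.68 kJ/s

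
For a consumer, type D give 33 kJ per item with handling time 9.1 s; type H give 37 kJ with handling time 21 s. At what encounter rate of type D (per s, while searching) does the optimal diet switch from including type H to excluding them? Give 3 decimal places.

Drop type H once their profitability E₂/h₂ falls below the rate achievable on type D alone: E₂/h₂ = λE₁/(1 + λh₁).
Solve for λ: λE₁h₂ = E₂(1 + λh₁) → λ(E₁h₂ − E₂h₁) = E₂ → λ = E₂/(E₁h₂ − E₂h₁).
λ = 37/(33×21 − 37×9.1) = 37/356.3 = 0.1038 per s.

0.104 per s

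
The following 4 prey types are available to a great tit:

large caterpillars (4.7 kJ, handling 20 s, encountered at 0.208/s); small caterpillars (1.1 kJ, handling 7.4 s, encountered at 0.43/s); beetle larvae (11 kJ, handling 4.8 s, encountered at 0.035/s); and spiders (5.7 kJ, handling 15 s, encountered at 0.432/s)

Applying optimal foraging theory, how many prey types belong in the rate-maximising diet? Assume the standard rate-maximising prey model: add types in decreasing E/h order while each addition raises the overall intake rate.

2

E/h in descending order: beetle larvae 2.29, spiders 0.38, large caterpillars 0.235, small caterpillars 0.149 kJ/s. The optimal diet is the largest prefix of this list for which every included type satisfies E_i/h_i > R on the types above it.
Rate on top 1: 0.3296. spiders: 0.38 > 0.3296 → include.
Rate on top 2: 0.3723. large caterpillars: 0.235 < 0.3723 → exclude; stop.
Optimal diet: beetle larvae, spiders — 2 of 4 types.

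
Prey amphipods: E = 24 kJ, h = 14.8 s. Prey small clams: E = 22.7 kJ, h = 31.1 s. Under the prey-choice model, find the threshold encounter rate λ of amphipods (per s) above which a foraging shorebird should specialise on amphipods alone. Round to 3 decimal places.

The zero-one rule: include small clams iff E₂/h₂ > λE₁/(1+λh₁). Equality gives the switch point.
λE₁h₂ = E₂ + λE₂h₁ ⇒ λ = E₂/(E₁h₂ − E₂h₁) = 22.7/(746.4 − 336) = 0.05531 per s.

0.055 per s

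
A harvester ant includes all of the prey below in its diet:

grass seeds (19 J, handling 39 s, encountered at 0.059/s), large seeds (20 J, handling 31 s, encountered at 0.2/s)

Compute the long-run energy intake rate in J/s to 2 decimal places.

0.54 J/s

Energy encountered per unit search time: 0.059×19 + 0.2×20 = 5.121 J/s.
Handling time per unit search time: 0.059×39 + 0.2×31 = 8.501.
Rate = 5.121/(1 + 8.501) = 0.539 J/s.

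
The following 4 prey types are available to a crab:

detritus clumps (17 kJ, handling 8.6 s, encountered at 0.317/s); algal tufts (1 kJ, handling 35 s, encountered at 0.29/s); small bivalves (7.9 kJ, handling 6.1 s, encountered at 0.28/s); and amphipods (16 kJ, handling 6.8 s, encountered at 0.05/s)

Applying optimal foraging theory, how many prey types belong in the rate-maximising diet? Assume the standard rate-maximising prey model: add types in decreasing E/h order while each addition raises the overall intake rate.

2

Rank by E/h (kJ/s): amphipods 2.35, detritus clumps 1.98, small bivalves 1.3, algal tufts 0.0286. Include each in turn until the next type's E/h falls below the running intake rate.
Rate on top 1: 0.597. detritus clumps: 1.98 > 0.597 → include.
Rate on top 2: 1.522. small bivalves: 1.3 < 1.522 → exclude; stop.
Optimal diet: amphipods, detritus clumps — 2 of 4 types.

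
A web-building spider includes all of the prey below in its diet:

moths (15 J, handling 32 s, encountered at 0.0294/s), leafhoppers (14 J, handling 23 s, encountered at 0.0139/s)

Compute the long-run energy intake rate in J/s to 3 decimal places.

0.281 J/s

R = Σλ_iE_i / (1 + Σλ_ih_i)
Numerator: 0.0294×15 + 0.0139×14 = 0.6356
Denominator: 1 + 0.0294×32 + 0.0139×23 = 2.26
R = 0.6356/2.26 = 0.2812 J/s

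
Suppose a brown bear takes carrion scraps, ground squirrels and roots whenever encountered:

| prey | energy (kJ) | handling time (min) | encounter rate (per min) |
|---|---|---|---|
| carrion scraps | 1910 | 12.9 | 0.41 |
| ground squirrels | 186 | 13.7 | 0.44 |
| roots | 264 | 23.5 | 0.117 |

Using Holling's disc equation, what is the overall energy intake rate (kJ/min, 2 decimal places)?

Energy encountered per unit search time: 0.41×1910 + 0.44×186 + 0.117×264 = 895.8 kJ/min.
Handling time per unit search time: 0.41×12.9 + 0.44×13.7 + 0.117×23.5 = 14.07.
Rate = 895.8/(1 + 14.07) = 59.46 kJ/min.

59.46 kJ/min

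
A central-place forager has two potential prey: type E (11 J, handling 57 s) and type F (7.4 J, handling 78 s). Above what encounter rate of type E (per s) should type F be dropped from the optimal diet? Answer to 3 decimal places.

0.017 per s

Drop type F once their profitability E₂/h₂ falls below the rate achievable on type E alone: E₂/h₂ = λE₁/(1 + λh₁).
Solve for λ: λE₁h₂ = E₂(1 + λh₁) → λ(E₁h₂ − E₂h₁) = E₂ → λ = E₂/(E₁h₂ − E₂h₁).
λ = 7.4/(11×78 − 7.4×57) = 7.4/436.2 = 0.01696 per s.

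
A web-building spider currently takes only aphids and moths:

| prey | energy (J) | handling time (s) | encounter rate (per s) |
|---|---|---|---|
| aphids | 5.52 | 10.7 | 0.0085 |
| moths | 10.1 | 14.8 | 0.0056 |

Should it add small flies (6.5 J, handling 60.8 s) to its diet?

On aphids and moths alone, R = ΣλE/(1+Σλh) = 0.1035/1.174 = 0.08816 J/s.
Profitability of small flies: 6.5/60.8 = 0.1069 J/s.
Since 0.1069 > R, including small flies increases the long-run rate.

Yes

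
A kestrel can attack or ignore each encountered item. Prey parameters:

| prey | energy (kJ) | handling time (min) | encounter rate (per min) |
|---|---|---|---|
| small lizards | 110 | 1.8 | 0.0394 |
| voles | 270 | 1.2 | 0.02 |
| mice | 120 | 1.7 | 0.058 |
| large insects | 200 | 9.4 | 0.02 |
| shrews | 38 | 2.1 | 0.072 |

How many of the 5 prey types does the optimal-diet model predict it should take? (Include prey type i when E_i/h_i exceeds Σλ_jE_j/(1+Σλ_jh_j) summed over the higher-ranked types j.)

5

E/h in descending order: voles 225, mice 70.6, small lizards 61.1, large insects 21.3, shrews 18.1 kJ/min. The optimal diet is the largest prefix of this list for which every included type satisfies E_i/h_i > R on the types above it.
Rate on top 1: 5.273. mice: 70.6 > 5.273 → include.
Rate on top 2: 11.01. small lizards: 61.1 > 11.01 → include.
Rate on top 3: 13.99. large insects: 21.3 > 13.99 → include.
Rate on top 4: 14.98. shrews: 18.1 > 14.98 → include.
Optimal diet: voles, mice, small lizards, large insects, shrews — 5 of 5 types.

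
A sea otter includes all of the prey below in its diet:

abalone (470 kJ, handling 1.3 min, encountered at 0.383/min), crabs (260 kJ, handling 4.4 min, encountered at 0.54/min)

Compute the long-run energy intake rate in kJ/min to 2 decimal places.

82.71 kJ/min

R = Σλ_iE_i / (1 + Σλ_ih_i)
Numerator: 0.383×470 + 0.54×260 = 320.4
Denominator: 1 + 0.383×1.3 + 0.54×4.4 = 3.874
R = 320.4/3.874 = 82.71 kJ/min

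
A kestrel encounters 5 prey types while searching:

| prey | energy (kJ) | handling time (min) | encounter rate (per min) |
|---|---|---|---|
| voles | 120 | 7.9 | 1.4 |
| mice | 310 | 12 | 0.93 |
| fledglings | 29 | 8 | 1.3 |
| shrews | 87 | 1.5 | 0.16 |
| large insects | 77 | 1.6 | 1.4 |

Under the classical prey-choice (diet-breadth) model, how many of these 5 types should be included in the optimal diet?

2

Profitabilities (E/h, kJ/min): shrews 58, large insects 48.1, mice 25.8, voles 15.2, fledglings 3.62. Add prey in this order while the next type's profitability exceeds the intake rate on those already taken.
Rate on top 1: 11.23. large insects: 48.1 > 11.23 → include.
Rate on top 2: 34.98. mice: 25.8 < 34.98 → exclude; stop.
Optimal diet: shrews, large insects — 2 of 5 types.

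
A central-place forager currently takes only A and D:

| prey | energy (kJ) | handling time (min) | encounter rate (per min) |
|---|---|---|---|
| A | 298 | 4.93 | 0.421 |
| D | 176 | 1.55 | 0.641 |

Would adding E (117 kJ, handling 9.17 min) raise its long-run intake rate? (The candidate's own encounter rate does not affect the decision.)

No

Current rate: (0.421×298 + 0.641×176)/(1 + 0.421×4.93 + 0.641×1.55) = 58.56 kJ/min.
Profitability of E: 117/9.17 = 12.76 kJ/min.
Since 12.76 < R, time spent handling E is better spent searching.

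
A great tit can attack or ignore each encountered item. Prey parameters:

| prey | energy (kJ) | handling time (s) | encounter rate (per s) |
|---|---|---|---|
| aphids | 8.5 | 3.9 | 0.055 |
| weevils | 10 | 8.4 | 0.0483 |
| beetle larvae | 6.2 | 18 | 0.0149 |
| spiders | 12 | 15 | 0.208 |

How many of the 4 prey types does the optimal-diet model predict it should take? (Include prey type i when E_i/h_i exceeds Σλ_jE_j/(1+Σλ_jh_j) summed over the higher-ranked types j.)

Profitabilities (E/h, kJ/s): aphids 2.18, weevils 1.19, spiders 0.8, beetle larvae 0.344. Add prey in this order while the next type's profitability exceeds the intake rate on those already taken.
Rate on top 1: 0.3849. weevils: 1.19 > 0.3849 → include.
Rate on top 2: 0.5866. spiders: 0.8 > 0.5866 → include.
Rate on top 3: 0.7271. beetle larvae: 0.344 < 0.7271 → exclude; stop.
Optimal diet: aphids, weevils, spiders — 3 of 4 types.

3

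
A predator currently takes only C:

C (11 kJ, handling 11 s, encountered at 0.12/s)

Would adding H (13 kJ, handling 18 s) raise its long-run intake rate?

Yes

Intake rate on the current diet: R = (0.12×11) / (1 + 0.12×11) = 1.32/2.32 = 0.569 kJ/s.
Profitability of H: 13/18 = 0.7222 kJ/s.
0.7222 > 0.569, so adding H raises the average — include it.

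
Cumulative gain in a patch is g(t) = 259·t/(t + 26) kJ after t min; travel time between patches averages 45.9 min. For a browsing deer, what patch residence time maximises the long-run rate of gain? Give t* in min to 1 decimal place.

By the marginal value theorem, leave when the instantaneous gain rate g'(t) equals the habitat-wide average g(t)/(T + t).
g'(t) = 259·26/(t + 26)². Setting 259·26/(t+26)² = 259t/[(t+26)(45.9+t)] gives 26(45.9+t) = t(t+26), so t² = 26×45.9 = 1193.
t* = √1193 = 34.55 min.

34.5 min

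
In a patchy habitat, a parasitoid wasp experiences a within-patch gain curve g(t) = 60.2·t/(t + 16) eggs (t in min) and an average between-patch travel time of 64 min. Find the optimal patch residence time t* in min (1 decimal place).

32.0 min

Maximise g(t)/(T+t): set derivative to zero → g'(t)(T+t) = g(t).
g'(t) = 60.2·16/(t + 16)². Setting 60.2·16/(t+16)² = 60.2t/[(t+16)(64+t)] gives 16(64+t) = t(t+16), so t² = 16×64 = 1024.
t* = √1024 = 32 min.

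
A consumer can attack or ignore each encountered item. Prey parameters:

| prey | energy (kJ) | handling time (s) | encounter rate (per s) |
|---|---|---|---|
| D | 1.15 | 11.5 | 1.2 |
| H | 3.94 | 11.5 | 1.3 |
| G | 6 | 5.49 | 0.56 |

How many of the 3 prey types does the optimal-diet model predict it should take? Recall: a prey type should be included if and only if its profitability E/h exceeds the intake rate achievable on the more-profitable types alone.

Rank by E/h (kJ/s): G 1.09, H 0.343, D 0.1. Include each in turn until the next type's E/h falls below the running intake rate.
Rate on top 1: 0.8247. H: 0.343 < 0.8247 → exclude; stop.
Optimal diet: G — 1 of 3 types.

1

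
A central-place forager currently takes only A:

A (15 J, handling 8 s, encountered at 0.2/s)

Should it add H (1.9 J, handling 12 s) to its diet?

No

Current rate: (0.2×15)/(1 + 0.2×8) = 1.154 J/s.
H: E/h = 1.9/12 = 0.1583 J/s.
Since 0.1583 < R, time spent handling H is better spent searching.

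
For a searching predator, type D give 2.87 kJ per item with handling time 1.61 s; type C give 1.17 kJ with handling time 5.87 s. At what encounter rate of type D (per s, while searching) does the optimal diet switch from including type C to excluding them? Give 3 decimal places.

0.078 per s

At the threshold, the rate on type D alone equals the profitability of type C: λ·2.87/(1 + λ·1.61) = 1.17/5.87 = 0.1993.
Rearranging, λ(2.87 − 0.1993×1.61) = 0.1993, so λ = 0.1993/2.549 = 0.07819 per s.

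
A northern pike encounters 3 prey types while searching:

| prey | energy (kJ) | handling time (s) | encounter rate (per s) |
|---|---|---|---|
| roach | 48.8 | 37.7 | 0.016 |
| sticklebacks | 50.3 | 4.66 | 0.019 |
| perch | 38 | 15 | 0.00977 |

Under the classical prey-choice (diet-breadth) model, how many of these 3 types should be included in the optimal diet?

E/h in descending order: sticklebacks 10.8, perch 2.53, roach 1.29 kJ/s. The optimal diet is the largest prefix of this list for which every included type satisfies E_i/h_i > R on the types above it.
Rate on top 1: 0.878. perch: 2.53 > 0.878 → include.
Rate on top 2: 1.074. roach: 1.29 > 1.074 → include.
Optimal diet: sticklebacks, perch, roach — 3 of 3 types.

3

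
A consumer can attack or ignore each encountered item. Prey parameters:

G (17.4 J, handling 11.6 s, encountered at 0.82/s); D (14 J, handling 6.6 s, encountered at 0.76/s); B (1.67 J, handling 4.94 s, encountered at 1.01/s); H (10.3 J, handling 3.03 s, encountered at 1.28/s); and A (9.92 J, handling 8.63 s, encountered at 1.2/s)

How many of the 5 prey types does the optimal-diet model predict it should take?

E/h in descending order: H 3.4, D 2.12, G 1.5, A 1.15, B 0.338 J/s. The optimal diet is the largest prefix of this list for which every included type satisfies E_i/h_i > R on the types above it.
Rate on top 1: 2.703. D: 2.12 < 2.703 → exclude; stop.
Optimal diet: H — 1 of 5 types.

1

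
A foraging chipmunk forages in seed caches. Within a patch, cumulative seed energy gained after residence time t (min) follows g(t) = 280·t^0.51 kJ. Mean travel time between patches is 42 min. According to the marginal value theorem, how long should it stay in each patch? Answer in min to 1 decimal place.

Maximise g(t)/(T+t): set derivative to zero → g'(t)(T+t) = g(t).
g'(t) = 0.51·280·t^-0.49. Setting 0.51·280·t^-0.49 = 280·t^0.51/(42+t) gives 0.51(42+t) = t, so 0.49·t = 0.51×42.
t* = 0.51×42/0.49 = 43.71 min.

43.7 min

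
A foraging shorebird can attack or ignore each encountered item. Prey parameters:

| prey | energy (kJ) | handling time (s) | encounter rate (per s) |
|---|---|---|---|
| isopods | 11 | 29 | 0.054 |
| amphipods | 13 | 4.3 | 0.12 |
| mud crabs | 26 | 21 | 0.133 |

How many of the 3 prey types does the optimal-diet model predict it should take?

2

Profitabilities (E/h, kJ/s): amphipods 3.02, mud crabs 1.24, isopods 0.379. Add prey in this order while the next type's profitability exceeds the intake rate on those already taken.
Rate on top 1: 1.029. mud crabs: 1.24 > 1.029 → include.
Rate on top 2: 1.165. isopods: 0.379 < 1.165 → exclude; stop.
Optimal diet: amphipods, mud crabs — 2 of 3 types.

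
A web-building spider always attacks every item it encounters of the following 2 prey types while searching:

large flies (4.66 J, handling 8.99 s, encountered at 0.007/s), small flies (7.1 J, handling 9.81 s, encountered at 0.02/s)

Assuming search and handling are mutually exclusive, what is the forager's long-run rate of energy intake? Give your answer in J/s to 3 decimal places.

R = Σλ_iE_i / (1 + Σλ_ih_i)
Numerator: 0.007×4.66 + 0.02×7.1 = 0.1746
Denominator: 1 + 0.007×8.99 + 0.02×9.81 = 1.259
R = 0.1746/1.259 = 0.1387 J/s

0.139 J/s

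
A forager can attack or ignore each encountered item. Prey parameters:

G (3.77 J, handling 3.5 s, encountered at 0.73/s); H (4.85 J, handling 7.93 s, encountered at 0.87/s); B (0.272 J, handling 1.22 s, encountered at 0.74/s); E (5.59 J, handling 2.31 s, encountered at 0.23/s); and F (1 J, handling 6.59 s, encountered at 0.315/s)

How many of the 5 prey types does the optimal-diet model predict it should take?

2

E/h in descending order: E 2.42, G 1.08, H 0.612, B 0.223, F 0.152 J/s. The optimal diet is the largest prefix of this list for which every included type satisfies E_i/h_i > R on the types above it.
Rate on top 1: 0.8396. G: 1.08 > 0.8396 → include.
Rate on top 2: 0.9881. H: 0.612 < 0.9881 → exclude; stop.
Optimal diet: E, G — 2 of 5 types.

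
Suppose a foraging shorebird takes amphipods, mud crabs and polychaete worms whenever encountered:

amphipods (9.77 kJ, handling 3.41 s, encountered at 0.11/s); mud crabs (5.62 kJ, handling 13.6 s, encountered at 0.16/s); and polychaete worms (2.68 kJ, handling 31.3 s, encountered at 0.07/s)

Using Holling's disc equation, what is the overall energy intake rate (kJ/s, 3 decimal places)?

0.376 kJ/s

R = Σλ_iE_i / (1 + Σλ_ih_i)
Numerator: 0.11×9.77 + 0.16×5.62 + 0.07×2.68 = 2.162
Denominator: 1 + 0.11×3.41 + 0.16×13.6 + 0.07×31.3 = 5.742
R = 2.162/5.742 = 0.3764 kJ/s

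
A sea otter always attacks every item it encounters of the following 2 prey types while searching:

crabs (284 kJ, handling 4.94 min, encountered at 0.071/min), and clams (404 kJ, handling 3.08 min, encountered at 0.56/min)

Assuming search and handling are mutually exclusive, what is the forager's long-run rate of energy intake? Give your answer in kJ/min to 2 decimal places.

R = (0.071×284 + 0.56×404) / (1 + 0.071×4.94 + 0.56×3.08) = 246.4/3.076 = 80.12 kJ/min.

80.12 kJ/min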